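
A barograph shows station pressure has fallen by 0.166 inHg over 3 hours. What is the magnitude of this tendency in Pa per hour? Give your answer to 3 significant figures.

187 Pa per hour

0.166 inHg / 3 h × 3386.39 Pa/inHg = 187 Pa/h.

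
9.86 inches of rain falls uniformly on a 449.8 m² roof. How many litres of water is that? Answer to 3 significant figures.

113000 litres

Depth: 9.86 in × 25.4 = 250.444 mm.
1 mm over 1 m² is 1 L, so volume = 250.444 × 449.8 = 112649.71 L ≈ 113000 L.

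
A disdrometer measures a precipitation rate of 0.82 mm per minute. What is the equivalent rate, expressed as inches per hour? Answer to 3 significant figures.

1.94 in/hour

0.82 mm/minute × 0.0393701 in/mm × 60 minute/hour = 1.94 in/hour.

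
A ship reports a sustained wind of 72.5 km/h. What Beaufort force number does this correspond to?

Beaufort force 8

72.5 km/h = 20.1 m/s, which is Beaufort 8 (gale, 17.2–20.7 m/s).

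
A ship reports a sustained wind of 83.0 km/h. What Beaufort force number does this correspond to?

Beaufort force 9

83.0 km/h = 23.1 m/s, which is Beaufort 9 (strong gale, 20.8–24.4 m/s).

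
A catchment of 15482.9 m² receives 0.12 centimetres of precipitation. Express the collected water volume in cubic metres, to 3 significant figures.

Depth: 0.12 cm × 10 = 1.2 mm.
1 mm over 1 m² is 1 L, so volume = 1.2 × 15482.9 = 18579.48 L = 18.6 m³.

18.6 cubic metres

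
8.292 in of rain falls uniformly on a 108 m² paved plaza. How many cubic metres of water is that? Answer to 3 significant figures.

22.7 cubic metres

Depth: 8.292 in × 25.4 = 210.6168 mm.
1 mm over 1 m² is 1 L, so volume = 210.6168 × 108 = 22746.614 L = 22.7 m³.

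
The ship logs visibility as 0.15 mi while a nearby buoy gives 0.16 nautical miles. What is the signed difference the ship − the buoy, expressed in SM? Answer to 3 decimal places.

-0.034 SM

the buoy: 0.16 nmi = 0.18412 SM.
Difference: 0.15000 − 0.18412 = -0.034 SM.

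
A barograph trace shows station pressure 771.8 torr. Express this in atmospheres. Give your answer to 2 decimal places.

1 mmHg = 0.00131579 atm, so 771.8 × 0.00131579 = 1.02 atm.

1.02 atm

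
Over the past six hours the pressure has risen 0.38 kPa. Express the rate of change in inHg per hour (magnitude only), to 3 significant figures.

0.38 kPa / 6 h × 0.2953 inHg/kPa = 0.0187 inHg/h.

0.0187 inHg per hour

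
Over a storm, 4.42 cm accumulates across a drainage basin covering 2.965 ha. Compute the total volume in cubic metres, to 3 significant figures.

Depth: 4.42 cm × 10 = 44.2 mm.
Area: 2.965 ha = 29650 m².
1 mm over 1 m² is 1 L, so volume = 44.2 × 29650 = 1310530 L = 1310 m³.

1310 cubic metres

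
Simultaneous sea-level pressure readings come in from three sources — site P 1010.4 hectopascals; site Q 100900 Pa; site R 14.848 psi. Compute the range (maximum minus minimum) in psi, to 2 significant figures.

0.21 psi

site P: 1010.4 hPa = 14.6546 psi.
site Q: 100900 Pa = 14.6343 psi.
Spread: 14.8480 − 14.6343 = 0.21 psi.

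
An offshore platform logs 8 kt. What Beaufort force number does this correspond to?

8 kt lies in the Beaufort 3 band (gentle breeze, 7–10 kt).

Beaufort force 3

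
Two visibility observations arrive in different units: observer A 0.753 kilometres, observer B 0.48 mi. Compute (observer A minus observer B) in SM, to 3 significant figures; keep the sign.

observer A: 0.753 km = 0.467893 SM.
Difference: 0.467893 − 0.480000 = -0.0121 SM.

-0.0121 SM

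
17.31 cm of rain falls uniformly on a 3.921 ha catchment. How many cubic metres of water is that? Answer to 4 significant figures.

Depth: 17.31 cm × 10 = 173.1 mm.
Area: 3.921 ha = 39210 m².
1 mm over 1 m² is 1 L, so volume = 173.1 × 39210 = 6787251 L = 6787 m³.

6787 cubic metres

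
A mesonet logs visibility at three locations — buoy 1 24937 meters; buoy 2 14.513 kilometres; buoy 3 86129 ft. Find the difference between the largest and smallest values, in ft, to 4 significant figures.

38510 ft

buoy 1: 24937 m = 81814.30 ft.
buoy 2: 14.513 km = 47614.83 ft.
Spread: 86129.00 − 47614.83 = 38510 ft.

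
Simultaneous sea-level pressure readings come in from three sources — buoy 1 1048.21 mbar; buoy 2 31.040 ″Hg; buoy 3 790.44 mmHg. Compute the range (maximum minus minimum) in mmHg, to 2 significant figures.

buoy 1: 1048.21 mb = 786.222 mmHg.
buoy 2: 31.040 inHg = 788.416 mmHg.
Spread: 790.440 − 786.222 = 4.2 mmHg.

4.2 mmHg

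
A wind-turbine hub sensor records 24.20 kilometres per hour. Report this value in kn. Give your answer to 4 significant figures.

1 km/h = 0.539957 kt, so 24.20 × 0.539957 = 13.07 kt.

13.07 kt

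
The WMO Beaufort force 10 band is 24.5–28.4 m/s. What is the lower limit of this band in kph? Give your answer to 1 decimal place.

24.5–28.4 m/s × 3.6 = 88.2–102.2 km/h.

88.2 km/h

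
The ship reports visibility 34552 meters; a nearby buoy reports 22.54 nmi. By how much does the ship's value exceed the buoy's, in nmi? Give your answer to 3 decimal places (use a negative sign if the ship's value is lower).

the ship: 34552 m = 18.65659 nmi.
Difference: 18.65659 − 22.54000 = -3.883 nmi.

-3.883 nmi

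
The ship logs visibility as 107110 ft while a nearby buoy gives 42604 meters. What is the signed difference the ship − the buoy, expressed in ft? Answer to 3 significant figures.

the buoy: 42604 m = 139776.90 ft.
Difference: 107110.00 − 139776.90 = -32700 ft.

-32700 ft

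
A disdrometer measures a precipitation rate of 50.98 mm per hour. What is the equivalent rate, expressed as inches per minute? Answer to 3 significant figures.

0.0335 in/minute

50.98 mm/hour × 0.0393701 in/mm × 0.0166667 hour/minute = 0.0335 in/minute.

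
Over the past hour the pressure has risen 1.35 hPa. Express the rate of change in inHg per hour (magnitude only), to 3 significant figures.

1.35 hPa / 1 h × 0.02953 inHg/hPa = 0.0399 inHg/h.

0.0399 inHg per hour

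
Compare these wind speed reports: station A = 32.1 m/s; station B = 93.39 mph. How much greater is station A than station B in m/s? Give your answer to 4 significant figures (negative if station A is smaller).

-9.649 m/s

station B: 93.39 mph = 41.74907 m/s.
Difference: 32.10000 − 41.74907 = -9.649 m/s.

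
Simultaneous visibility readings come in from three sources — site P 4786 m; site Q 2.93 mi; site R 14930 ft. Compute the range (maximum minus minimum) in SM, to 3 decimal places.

0.146 SM

site P: 4786 m = 2.97388 SM.
site R: 14930 ft = 2.82765 SM.
Spread: 2.97388 − 2.82765 = 0.146 SM.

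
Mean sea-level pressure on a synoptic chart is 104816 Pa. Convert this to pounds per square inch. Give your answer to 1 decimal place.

1 Pa = 0.000145038 psi, so 104816 × 0.000145038 = 15.2 psi.

15.2 psi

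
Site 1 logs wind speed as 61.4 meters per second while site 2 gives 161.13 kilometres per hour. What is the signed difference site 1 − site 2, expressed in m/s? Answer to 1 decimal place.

16.6 m/s

site 2: 161.13 km/h = 44.758 m/s.
Difference: 61.400 − 44.758 = 16.6 m/s.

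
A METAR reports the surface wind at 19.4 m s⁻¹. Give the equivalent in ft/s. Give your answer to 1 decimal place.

1 m/s = 3.28084 ft/s, so 19.4 × 3.28084 = 63.6 ft/s.

63.6 ft/s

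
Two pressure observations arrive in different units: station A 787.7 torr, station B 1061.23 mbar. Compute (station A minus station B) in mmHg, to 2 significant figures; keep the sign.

station B: 1061.23 mb = 795.988 mmHg.
Difference: 787.700 − 795.988 = -8.3 mmHg.

-8.3 mmHg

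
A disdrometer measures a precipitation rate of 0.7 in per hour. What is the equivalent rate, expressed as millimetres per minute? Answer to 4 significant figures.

0.2963 mm/minute

0.7 in/hour × 25.4 mm/in × 0.0166667 hour/minute = 0.2963 mm/minute.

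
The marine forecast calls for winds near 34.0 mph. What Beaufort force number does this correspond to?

Beaufort force 7

34.0 mph = 15.2 m/s, which is Beaufort 7 (near gale, 13.9–17.1 m/s).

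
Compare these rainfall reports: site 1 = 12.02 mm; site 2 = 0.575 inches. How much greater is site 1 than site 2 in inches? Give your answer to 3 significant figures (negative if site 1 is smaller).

site 1: 12.02 mm = 0.47323 in.
Difference: 0.47323 − 0.57500 = -0.102 in.

-0.102 in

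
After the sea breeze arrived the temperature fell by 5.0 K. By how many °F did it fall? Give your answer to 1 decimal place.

For a temperature change the 32° offset cancels: Δ°F = 5.0 × 1.8 = 9.0 °F.

9.0 °F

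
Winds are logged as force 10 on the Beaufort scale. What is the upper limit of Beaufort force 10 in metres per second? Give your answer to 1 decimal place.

28.4 m/s

Beaufort 10 (storm) spans 24.5–28.4 m/s.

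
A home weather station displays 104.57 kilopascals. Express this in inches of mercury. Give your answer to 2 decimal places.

1 kPa = 0.2953 inHg, so 104.57 × 0.2953 = 30.88 inHg.

30.88 inHg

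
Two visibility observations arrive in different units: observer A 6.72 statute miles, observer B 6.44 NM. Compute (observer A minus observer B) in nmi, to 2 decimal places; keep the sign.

-0.60 nmi

observer A: 6.72 SM = 5.8395 nmi.
Difference: 5.8395 − 6.4400 = -0.60 nmi.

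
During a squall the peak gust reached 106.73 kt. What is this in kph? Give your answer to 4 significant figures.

197.7 km/h

1 kt = 1.852 km/h, so 106.73 × 1.852 = 197.7 km/h.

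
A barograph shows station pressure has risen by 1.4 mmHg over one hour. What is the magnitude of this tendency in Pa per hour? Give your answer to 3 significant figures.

187 Pa per hour

1.4 mmHg / 1 h × 133.322 Pa/mmHg = 187 Pa/h.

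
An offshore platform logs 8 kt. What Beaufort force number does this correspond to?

Beaufort force 3

8 kt lies in the Beaufort 3 band (gentle breeze, 7–10 kt).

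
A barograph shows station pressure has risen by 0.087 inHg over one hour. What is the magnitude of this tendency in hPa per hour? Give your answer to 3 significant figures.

0.087 inHg / 1 h × 33.8639 hPa/inHg = 2.95 hPa/h.

2.95 hPa per hour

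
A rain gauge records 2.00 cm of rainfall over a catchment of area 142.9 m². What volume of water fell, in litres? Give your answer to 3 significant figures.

Depth: 2.00 cm × 10 = 20 mm.
1 mm over 1 m² is 1 L, so volume = 20 × 142.9 = 2858 L ≈ 2860 L.

2860 litres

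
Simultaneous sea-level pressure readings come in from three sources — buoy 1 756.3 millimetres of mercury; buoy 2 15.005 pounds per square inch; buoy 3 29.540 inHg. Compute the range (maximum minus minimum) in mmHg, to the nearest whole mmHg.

26 mmHg

buoy 2: 15.005 psi = 775.98 mmHg.
buoy 3: 29.540 inHg = 750.32 mmHg.
Spread: 775.98 − 750.32 = 26 mmHg.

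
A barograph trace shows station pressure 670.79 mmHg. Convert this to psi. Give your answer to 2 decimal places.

12.97 psi

1 mmHg = 0.0193368 psi, so 670.79 × 0.0193368 = 12.97 psi.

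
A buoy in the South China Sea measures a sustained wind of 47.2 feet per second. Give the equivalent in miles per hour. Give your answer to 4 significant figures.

32.18 mph

1 ft/s = 0.681818 mph, so 47.2 × 0.681818 = 32.18 mph.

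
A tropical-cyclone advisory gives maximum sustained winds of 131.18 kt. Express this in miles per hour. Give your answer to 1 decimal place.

1 kt = 1.15078 mph, so 131.18 × 1.15078 = 151.0 mph.

151.0 mph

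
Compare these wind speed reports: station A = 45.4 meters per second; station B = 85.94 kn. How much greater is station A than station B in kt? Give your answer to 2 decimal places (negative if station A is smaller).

2.31 kt

station A: 45.4 m/s = 88.2505 kt.
Difference: 88.2505 − 85.9400 = 2.31 kt.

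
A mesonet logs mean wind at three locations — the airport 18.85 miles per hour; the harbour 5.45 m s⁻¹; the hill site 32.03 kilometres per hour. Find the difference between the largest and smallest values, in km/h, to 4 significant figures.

12.41 km/h

the airport: 18.85 mph = 30.3361 km/h.
the harbour: 5.45 m/s = 19.6200 km/h.
Spread: 32.0300 − 19.6200 = 12.41 km/h.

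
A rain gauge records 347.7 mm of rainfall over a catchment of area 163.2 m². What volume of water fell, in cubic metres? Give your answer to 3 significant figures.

56.7 cubic metres

1 mm over 1 m² is 1 L, so volume = 347.7 × 163.2 = 56744.64 L = 56.7 m³.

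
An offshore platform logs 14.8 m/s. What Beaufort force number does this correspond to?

14.8 m/s lies in the Beaufort 7 band (near gale, 13.9–17.1 m/s).

Beaufort force 7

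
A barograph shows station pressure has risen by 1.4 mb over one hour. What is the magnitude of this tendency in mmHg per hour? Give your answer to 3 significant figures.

1.4 mb / 1 h × 0.750062 mmHg/mb = 1.05 mmHg/h.

1.05 mmHg per hour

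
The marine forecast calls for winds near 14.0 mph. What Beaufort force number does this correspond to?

14.0 mph = 6.3 m/s, which is Beaufort 4 (moderate breeze, 5.5–7.9 m/s).

Beaufort force 4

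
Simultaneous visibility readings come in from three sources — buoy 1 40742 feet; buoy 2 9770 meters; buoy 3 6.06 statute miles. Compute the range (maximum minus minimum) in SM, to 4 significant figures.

1.656 SM

buoy 1: 40742 ft = 7.71629 SM.
buoy 2: 9770 m = 6.07080 SM.
Spread: 7.71629 − 6.06000 = 1.656 SM.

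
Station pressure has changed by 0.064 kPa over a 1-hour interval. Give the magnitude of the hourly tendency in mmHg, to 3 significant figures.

0.064 kPa / 1 h × 7.50062 mmHg/kPa = 0.480 mmHg/h.

0.480 mmHg per hour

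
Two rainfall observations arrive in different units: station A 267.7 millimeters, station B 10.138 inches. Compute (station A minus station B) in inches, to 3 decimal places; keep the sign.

station A: 267.7 mm = 10.53937 in.
Difference: 10.53937 − 10.13800 = 0.401 in.

0.401 in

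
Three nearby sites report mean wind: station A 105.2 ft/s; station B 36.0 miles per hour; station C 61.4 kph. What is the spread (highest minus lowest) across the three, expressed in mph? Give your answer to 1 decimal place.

station A: 105.2 ft/s = 71.727 mph.
station C: 61.4 km/h = 38.152 mph.
Spread: 71.727 − 36.000 = 35.7 mph.

35.7 mph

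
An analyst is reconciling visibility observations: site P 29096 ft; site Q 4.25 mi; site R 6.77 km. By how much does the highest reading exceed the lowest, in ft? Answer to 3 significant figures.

site Q: 4.25 SM = 22440.00 ft.
site R: 6.77 km = 22211.29 ft.
Spread: 29096.00 − 22211.29 = 6880 ft.

6880 ft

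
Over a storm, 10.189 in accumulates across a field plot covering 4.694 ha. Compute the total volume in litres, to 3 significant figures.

Depth: 10.189 in × 25.4 = 258.8006 mm.
Area: 4.694 ha = 46940 m².
1 mm over 1 m² is 1 L, so volume = 258.8006 × 46940 = 12148100 L ≈ 12100000 L.

12100000 litres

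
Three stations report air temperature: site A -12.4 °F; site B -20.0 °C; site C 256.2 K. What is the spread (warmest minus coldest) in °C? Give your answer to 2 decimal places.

7.72 °C

site A: -12.4 °F = -24.667 °C.
site C: 256.2 K = -16.950 °C.
Spread: (-16.950) − (-24.667) = 7.717 °C.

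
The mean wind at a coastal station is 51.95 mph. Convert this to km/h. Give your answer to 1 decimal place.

1 mph = 1.60934 km/h, so 51.95 × 1.60934 = 83.6 km/h.

83.6 km/h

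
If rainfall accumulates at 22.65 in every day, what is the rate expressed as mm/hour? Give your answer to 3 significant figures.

22.65 in/day × 25.4 mm/in × 0.0416667 day/hour = 24.0 mm/hour.

24.0 mm/hour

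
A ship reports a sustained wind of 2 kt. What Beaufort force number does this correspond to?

Beaufort force 1

2 kt lies in the Beaufort 1 band (light air, 1–3 kt).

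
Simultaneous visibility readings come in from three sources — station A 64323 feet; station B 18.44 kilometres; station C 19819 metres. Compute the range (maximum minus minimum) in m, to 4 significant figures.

station A: 64323 ft = 19605.65 m.
station B: 18.44 km = 18440.00 m.
Spread: 19819.00 − 18440.00 = 1379 m.

1379 m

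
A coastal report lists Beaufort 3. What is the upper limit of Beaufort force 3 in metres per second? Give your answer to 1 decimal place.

Beaufort 3 (gentle breeze) spans 3.4–5.4 m/s.

5.4 m/s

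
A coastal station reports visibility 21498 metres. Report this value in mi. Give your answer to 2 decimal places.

1 m = 0.000621371 SM, so 21498 × 0.000621371 = 13.36 SM.

13.36 SM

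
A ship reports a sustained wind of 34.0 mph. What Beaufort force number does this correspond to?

Beaufort force 7

34.0 mph = 15.2 m/s, which is Beaufort 7 (near gale, 13.9–17.1 m/s).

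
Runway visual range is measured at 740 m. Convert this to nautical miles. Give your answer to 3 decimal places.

0.400 nmi

1 m = 0.000539957 nmi, so 740 × 0.000539957 = 0.400 nmi.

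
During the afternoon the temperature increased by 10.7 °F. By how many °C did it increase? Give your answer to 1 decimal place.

A change of 1 °C equals a change of 1.8 °F: Δ°C = 10.7 × 0.5556 = 5.9 °C.

5.9 °C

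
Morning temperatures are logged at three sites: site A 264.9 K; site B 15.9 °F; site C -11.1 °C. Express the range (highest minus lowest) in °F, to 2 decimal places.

5.13 °F

site A: 264.9 K = -8.250 °C.
site B: 15.9 °F = -8.944 °C.
Spread: (-8.250) − (-11.100) = 2.850 °C = 5.13 °F.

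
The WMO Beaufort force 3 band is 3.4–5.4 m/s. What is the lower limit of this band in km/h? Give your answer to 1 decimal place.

3.4–5.4 m/s × 3.6 = 12.2–19.4 km/h.

12.2 km/h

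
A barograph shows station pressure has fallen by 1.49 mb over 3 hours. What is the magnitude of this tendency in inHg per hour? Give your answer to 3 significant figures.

1.49 mb / 3 h × 0.02953 inHg/mb = 0.0147 inHg/h.

0.0147 inHg per hour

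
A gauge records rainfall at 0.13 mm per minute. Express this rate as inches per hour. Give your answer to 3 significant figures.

0.13 mm/minute × 0.0393701 in/mm × 60 minute/hour = 0.307 in/hour.

0.307 in/hour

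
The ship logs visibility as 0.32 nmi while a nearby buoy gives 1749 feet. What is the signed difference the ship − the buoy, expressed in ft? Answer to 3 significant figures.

the ship: 0.32 nmi = 1944.36 ft.
Difference: 1944.36 − 1749.00 = 195 ft.

195 ft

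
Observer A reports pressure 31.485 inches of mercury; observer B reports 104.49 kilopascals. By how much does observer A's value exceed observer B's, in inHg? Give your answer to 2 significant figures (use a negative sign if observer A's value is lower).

observer B: 104.49 kPa = 30.8559 inHg.
Difference: 31.4850 − 30.8559 = 0.63 inHg.

0.63 inHg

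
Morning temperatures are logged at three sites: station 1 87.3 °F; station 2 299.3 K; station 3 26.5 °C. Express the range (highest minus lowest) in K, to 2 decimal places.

4.57 K

station 1: 87.3 °F = 30.722 °C.
station 2: 299.3 K = 26.150 °C.
Spread: 30.722 − 26.150 = 4.572 °C.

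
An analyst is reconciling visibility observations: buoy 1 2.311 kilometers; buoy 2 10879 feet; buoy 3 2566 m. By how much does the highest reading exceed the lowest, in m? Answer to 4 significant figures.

1005 m

buoy 1: 2.311 km = 2311.00 m.
buoy 2: 10879 ft = 3315.92 m.
Spread: 3315.92 − 2311.00 = 1005 m.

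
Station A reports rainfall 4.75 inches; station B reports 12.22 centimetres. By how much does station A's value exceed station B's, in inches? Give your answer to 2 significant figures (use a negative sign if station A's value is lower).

-0.061 in

station B: 12.22 cm = 4.81102 in.
Difference: 4.75000 − 4.81102 = -0.061 in.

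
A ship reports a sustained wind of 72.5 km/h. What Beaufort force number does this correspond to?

Beaufort force 8

72.5 km/h = 20.1 m/s, which is Beaufort 8 (gale, 17.2–20.7 m/s).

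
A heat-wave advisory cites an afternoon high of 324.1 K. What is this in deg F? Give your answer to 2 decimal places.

First to °C: 50.95 °C.
Then to °F: 123.71 °F.

123.71 °F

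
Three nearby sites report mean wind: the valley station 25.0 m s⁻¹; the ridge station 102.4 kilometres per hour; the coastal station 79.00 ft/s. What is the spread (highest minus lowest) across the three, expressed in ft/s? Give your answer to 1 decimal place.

14.3 ft/s

the valley station: 25.0 m/s = 82.021 ft/s.
the ridge station: 102.4 km/h = 93.322 ft/s.
Spread: 93.322 − 79.000 = 14.3 ft/s.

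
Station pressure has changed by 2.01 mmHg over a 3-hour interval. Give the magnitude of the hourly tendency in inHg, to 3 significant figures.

0.0264 inHg per hour

2.01 mmHg / 3 h × 0.0393701 inHg/mmHg = 0.0264 inHg/h.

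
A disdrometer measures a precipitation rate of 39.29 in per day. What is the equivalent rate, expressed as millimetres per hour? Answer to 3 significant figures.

39.29 in/day × 25.4 mm/in × 0.0416667 day/hour = 41.6 mm/hour.

41.6 mm/hour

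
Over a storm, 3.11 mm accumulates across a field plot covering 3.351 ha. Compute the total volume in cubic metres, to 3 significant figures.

Area: 3.351 ha = 33510 m².
1 mm over 1 m² is 1 L, so volume = 3.11 × 33510 = 104216.1 L = 104 m³.

104 cubic metres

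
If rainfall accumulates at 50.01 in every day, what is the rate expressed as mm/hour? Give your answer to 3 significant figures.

50.01 in/day × 25.4 mm/in × 0.0416667 day/hour = 52.9 mm/hour.

52.9 mm/hour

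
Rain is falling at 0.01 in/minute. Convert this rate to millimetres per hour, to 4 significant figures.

0.01 in/minute × 25.4 mm/in × 60 minute/hour = 15.24 mm/hour.

15.24 mm/hour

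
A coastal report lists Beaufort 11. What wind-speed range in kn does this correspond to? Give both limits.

56 to 63 kt

Beaufort 11 (violent storm) spans 56–63 knots.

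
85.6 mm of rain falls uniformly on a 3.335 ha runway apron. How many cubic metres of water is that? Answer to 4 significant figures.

Area: 3.335 ha = 33350 m².
1 mm over 1 m² is 1 L, so volume = 85.6 × 33350 = 2854760 L = 2855 m³.

2855 cubic metres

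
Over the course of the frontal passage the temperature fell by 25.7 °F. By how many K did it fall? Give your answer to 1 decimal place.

For a temperature change the 32° offset cancels: ΔK = 25.7 × 0.5556 = 14.3 K.

14.3 K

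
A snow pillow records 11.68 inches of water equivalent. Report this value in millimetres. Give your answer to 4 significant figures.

1 in = 25.4 mm, so 11.68 × 25.4 = 296.7 mm.

296.7 mm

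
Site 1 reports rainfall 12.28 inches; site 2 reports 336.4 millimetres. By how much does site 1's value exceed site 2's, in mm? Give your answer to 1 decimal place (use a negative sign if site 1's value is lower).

-24.5 mm

site 1: 12.28 in = 311.912 mm.
Difference: 311.912 − 336.400 = -24.5 mm.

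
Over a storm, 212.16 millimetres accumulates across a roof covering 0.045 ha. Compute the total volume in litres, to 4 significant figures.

95470 litres

Area: 0.045 ha = 450 m².
1 mm over 1 m² is 1 L, so volume = 212.16 × 450 = 95472 L ≈ 95470 L.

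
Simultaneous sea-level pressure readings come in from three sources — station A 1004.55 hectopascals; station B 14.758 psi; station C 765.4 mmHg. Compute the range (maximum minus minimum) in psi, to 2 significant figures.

station A: 1004.55 hPa = 14.5698 psi.
station C: 765.4 mmHg = 14.8004 psi.
Spread: 14.8004 − 14.5698 = 0.23 psi.

0.23 psi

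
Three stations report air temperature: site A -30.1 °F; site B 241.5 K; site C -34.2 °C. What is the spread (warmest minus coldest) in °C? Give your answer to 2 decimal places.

site A: -30.1 °F = -34.500 °C.
site B: 241.5 K = -31.650 °C.
Spread: (-31.650) − (-34.500) = 2.850 °C.

2.85 °C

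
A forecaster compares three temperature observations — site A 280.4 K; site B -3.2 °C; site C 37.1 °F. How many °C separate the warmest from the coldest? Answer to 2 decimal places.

10.45 °C

site A: 280.4 K = 7.250 °C.
site C: 37.1 °F = 2.833 °C.
Spread: 7.250 − (-3.200) = 10.450 °C.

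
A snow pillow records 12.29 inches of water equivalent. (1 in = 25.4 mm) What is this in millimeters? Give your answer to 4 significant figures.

312.2 mm

1 in = 25.4 mm, so 12.29 × 25.4 = 312.2 mm.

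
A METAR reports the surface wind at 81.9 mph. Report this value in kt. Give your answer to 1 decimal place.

71.2 kt

1 mph = 0.868976 kt, so 81.9 × 0.868976 = 71.2 kt.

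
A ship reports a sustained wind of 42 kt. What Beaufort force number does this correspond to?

42 kt lies in the Beaufort 9 band (strong gale, 41–47 kt).

Beaufort force 9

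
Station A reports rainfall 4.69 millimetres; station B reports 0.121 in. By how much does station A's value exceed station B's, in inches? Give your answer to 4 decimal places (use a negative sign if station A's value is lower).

station A: 4.69 mm = 0.184646 in.
Difference: 0.184646 − 0.121000 = 0.0636 in.

0.0636 in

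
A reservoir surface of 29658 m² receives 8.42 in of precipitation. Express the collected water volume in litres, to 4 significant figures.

6343000 litres

Depth: 8.42 in × 25.4 = 213.868 mm.
1 mm over 1 m² is 1 L, so volume = 213.868 × 29658 = 6342897.1 L ≈ 6343000 L.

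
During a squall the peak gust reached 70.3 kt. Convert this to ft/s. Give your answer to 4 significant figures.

1 kt = 1.68781 ft/s, so 70.3 × 1.68781 = 118.7 ft/s.

118.7 ft/s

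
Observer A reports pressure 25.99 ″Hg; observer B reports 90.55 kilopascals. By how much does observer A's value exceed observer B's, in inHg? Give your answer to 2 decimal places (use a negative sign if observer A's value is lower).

-0.75 inHg

observer B: 90.55 kPa = 26.7394 inHg.
Difference: 25.9900 − 26.7394 = -0.75 inHg.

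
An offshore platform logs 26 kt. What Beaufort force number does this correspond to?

26 kt lies in the Beaufort 6 band (strong breeze, 22–27 kt).

Beaufort force 6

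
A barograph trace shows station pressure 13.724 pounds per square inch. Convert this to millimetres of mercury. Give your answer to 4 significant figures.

1 psi = 51.7149 mmHg, so 13.724 × 51.7149 = 709.7 mmHg.

709.7 mmHg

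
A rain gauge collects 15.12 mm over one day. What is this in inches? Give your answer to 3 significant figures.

0.595 in

1 mm = 0.0393701 in, so 15.12 × 0.0393701 = 0.595 in.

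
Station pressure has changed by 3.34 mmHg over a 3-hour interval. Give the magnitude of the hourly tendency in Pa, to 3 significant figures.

3.34 mmHg / 3 h × 133.322 Pa/mmHg = 148 Pa/h.

148 Pa per hour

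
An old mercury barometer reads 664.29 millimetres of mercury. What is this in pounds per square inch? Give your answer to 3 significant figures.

12.8 psi

1 mmHg = 0.0193368 psi, so 664.29 × 0.0193368 = 12.8 psi.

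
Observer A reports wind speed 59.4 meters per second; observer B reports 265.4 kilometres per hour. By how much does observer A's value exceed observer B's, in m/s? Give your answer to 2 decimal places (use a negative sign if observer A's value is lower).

-14.32 m/s

observer B: 265.4 km/h = 73.7222 m/s.
Difference: 59.4000 − 73.7222 = -14.32 m/s.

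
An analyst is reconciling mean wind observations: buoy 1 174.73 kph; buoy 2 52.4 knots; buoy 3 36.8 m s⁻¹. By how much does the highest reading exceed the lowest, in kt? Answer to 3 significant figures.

41.9 kt

buoy 1: 174.73 km/h = 94.347 kt.
buoy 3: 36.8 m/s = 71.533 kt.
Spread: 94.347 − 52.400 = 41.9 kt.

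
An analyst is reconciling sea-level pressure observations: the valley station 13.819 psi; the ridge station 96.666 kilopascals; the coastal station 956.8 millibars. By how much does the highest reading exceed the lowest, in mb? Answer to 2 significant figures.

14 mb

the valley station: 13.819 psi = 952.79 mb.
the ridge station: 96.666 kPa = 966.66 mb.
Spread: 966.66 − 952.79 = 14 mb.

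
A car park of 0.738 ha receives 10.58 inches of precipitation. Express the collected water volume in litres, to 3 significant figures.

1980000 litres

Depth: 10.58 in × 25.4 = 268.732 mm.
Area: 0.738 ha = 7380 m².
1 mm over 1 m² is 1 L, so volume = 268.732 × 7380 = 1983242.2 L ≈ 1980000 L.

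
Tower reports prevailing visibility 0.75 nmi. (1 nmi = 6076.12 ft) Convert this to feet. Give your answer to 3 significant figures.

1 nmi = 6076.12 ft, so 0.75 × 6076.12 = 4560 ft.

4560 ft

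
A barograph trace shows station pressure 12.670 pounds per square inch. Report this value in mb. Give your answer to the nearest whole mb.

1 psi = 68.9476 mb, so 12.670 × 68.9476 = 874 mb.

874 mb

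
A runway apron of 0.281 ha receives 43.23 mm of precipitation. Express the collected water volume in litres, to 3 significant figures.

Area: 0.281 ha = 2810 m².
1 mm over 1 m² is 1 L, so volume = 43.23 × 2810 = 121476.3 L ≈ 121000 L.

121000 litres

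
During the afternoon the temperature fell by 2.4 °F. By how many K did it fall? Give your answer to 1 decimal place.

Converting a difference, only the 9/5 scale factor applies: ΔK = 2.4 × 0.5556 = 1.3 K.

1.3 K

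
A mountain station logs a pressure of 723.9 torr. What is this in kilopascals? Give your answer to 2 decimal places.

96.51 kPa

1 mmHg = 0.133322 kPa, so 723.9 × 0.133322 = 96.51 kPa.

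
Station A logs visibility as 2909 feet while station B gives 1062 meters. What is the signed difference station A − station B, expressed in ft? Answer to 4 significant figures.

station B: 1062 m = 3484.252 ft.
Difference: 2909.000 − 3484.252 = -575.3 ft.

-575.3 ft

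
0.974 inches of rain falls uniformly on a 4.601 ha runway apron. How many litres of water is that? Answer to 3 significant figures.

1140000 litres

Depth: 0.974 in × 25.4 = 24.7396 mm.
Area: 4.601 ha = 46010 m².
1 mm over 1 m² is 1 L, so volume = 24.7396 × 46010 = 1138269 L ≈ 1140000 L.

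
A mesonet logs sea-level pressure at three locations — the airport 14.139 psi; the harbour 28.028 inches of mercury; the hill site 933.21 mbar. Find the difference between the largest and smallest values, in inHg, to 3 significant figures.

1.23 inHg

the airport: 14.139 psi = 28.7873 inHg.
the hill site: 933.21 mb = 27.5577 inHg.
Spread: 28.7873 − 27.5577 = 1.23 inHg.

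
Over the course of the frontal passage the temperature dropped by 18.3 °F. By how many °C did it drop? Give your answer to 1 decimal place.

10.2 °C

Converting a difference, only the 9/5 scale factor applies: Δ°C = 18.3 × 0.5556 = 10.2 °C.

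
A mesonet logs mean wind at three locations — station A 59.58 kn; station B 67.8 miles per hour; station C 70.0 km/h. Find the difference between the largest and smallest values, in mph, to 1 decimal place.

station A: 59.58 kt = 68.563 mph.
station C: 70.0 km/h = 43.496 mph.
Spread: 68.563 − 43.496 = 25.1 mph.

25.1 mph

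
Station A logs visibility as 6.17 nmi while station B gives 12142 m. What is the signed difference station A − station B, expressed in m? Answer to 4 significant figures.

station A: 6.17 nmi = 11426.840 m.
Difference: 11426.840 − 12142.000 = -715.2 m.

-715.2 m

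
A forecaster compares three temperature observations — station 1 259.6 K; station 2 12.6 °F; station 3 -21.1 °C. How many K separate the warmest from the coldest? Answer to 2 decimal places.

station 1: 259.6 K = -13.550 °C.
station 2: 12.6 °F = -10.778 °C.
Spread: (-10.778) − (-21.100) = 10.322 °C.

10.32 K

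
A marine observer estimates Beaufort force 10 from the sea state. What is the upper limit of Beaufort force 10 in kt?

Beaufort 10 (storm) spans 48–55 knots.

55 kt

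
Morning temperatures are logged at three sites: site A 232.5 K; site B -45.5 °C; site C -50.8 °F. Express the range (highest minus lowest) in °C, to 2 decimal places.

site A: 232.5 K = -40.650 °C.
site C: -50.8 °F = -46.000 °C.
Spread: (-40.650) − (-46.000) = 5.350 °C.

5.35 °C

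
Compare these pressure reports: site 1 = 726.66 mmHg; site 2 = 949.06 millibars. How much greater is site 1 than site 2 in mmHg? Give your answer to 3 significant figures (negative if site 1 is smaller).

14.8 mmHg

site 2: 949.06 mb = 711.853 mmHg.
Difference: 726.660 − 711.853 = 14.8 mmHg.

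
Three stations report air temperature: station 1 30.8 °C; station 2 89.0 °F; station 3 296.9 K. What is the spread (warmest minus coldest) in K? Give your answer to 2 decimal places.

7.92 K

station 2: 89.0 °F = 31.667 °C.
station 3: 296.9 K = 23.750 °C.
Spread: 31.667 − 23.750 = 7.917 °C.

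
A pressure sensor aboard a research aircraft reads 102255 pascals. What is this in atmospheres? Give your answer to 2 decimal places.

1 Pa = 9.86923e-06 atm, so 102255 × 9.86923e-06 = 1.01 atm.

1.01 atm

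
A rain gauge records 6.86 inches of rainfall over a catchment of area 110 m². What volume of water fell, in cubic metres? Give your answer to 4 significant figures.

Depth: 6.86 in × 25.4 = 174.244 mm.
1 mm over 1 m² is 1 L, so volume = 174.244 × 110 = 19166.84 L = 19.17 m³.

19.17 cubic metres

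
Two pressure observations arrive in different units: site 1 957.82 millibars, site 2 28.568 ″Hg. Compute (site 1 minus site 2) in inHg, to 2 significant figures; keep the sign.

site 1: 957.82 mb = 28.2844 inHg.
Difference: 28.2844 − 28.5680 = -0.28 inHg.

-0.28 inHg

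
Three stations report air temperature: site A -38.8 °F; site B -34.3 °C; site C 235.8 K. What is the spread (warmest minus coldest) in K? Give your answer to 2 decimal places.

5.03 K

site A: -38.8 °F = -39.333 °C.
site C: 235.8 K = -37.350 °C.
Spread: (-34.300) − (-39.333) = 5.033 °C.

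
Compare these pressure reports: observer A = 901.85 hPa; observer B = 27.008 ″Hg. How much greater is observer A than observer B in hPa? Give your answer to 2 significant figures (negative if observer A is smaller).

-13 hPa

observer B: 27.008 inHg = 914.60 hPa.
Difference: 901.85 − 914.60 = -13 hPa.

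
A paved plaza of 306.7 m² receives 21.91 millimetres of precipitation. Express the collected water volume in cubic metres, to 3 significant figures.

1 mm over 1 m² is 1 L, so volume = 21.91 × 306.7 = 6719.797 L = 6.72 m³.

6.72 cubic metres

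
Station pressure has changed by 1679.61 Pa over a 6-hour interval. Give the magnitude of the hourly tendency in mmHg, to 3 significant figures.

1679.61 Pa / 6 h × 0.00750062 mmHg/Pa = 2.10 mmHg/h.

2.10 mmHg per hour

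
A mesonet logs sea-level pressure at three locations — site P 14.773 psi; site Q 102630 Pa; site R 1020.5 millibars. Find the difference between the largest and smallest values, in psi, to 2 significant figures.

0.11 psi

site Q: 102630 Pa = 14.8852 psi.
site R: 1020.5 mb = 14.8011 psi.
Spread: 14.8852 − 14.7730 = 0.11 psi.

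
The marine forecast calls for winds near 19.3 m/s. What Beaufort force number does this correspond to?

19.3 m/s lies in the Beaufort 8 band (gale, 17.2–20.7 m/s).

Beaufort force 8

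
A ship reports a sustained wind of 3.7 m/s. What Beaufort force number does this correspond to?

Beaufort force 3

3.7 m/s lies in the Beaufort 3 band (gentle breeze, 3.4–5.4 m/s).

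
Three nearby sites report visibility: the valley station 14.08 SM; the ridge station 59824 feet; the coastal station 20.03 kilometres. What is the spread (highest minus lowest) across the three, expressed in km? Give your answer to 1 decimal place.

the valley station: 14.08 SM = 22.660 km.
the ridge station: 59824 ft = 18.234 km.
Spread: 22.660 − 18.234 = 4.4 km.

4.4 km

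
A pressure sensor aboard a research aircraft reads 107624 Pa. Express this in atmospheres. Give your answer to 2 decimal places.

1 Pa = 9.86923e-06 atm, so 107624 × 9.86923e-06 = 1.06 atm.

1.06 atm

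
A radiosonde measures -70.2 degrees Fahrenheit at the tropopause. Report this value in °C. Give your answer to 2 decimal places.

°C = (°F − 32) × 5/9 = (-70.2 − 32) / 1.8 = -56.78 °C.

-56.78 °C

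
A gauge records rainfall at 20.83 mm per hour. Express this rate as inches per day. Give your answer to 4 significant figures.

20.83 mm/hour × 0.0393701 in/mm × 24 hour/day = 19.68 in/day.

19.68 in/day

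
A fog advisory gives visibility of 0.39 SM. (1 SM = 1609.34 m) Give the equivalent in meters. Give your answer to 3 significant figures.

628 m

1 SM = 1609.34 m, so 0.39 × 1609.34 = 628 m.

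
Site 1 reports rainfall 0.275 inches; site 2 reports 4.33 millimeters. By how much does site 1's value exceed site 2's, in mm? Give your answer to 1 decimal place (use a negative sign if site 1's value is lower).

site 1: 0.275 in = 6.985 mm.
Difference: 6.985 − 4.330 = 2.7 mm.

2.7 mm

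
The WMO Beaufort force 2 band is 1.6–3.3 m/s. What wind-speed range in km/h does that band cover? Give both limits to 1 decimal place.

1.6–3.3 m/s × 3.6 = 5.8–11.9 km/h.

5.8 to 11.9 km/h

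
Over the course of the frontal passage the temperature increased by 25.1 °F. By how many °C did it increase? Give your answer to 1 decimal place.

13.9 °C

Converting a difference, only the 9/5 scale factor applies: Δ°C = 25.1 × 0.5556 = 13.9 °C.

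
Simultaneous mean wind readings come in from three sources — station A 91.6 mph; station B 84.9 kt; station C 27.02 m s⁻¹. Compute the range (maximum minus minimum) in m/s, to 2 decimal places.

16.66 m/s

station A: 91.6 mph = 40.9489 m/s.
station B: 84.9 kt = 43.6763 m/s.
Spread: 43.6763 − 27.0200 = 16.66 m/s.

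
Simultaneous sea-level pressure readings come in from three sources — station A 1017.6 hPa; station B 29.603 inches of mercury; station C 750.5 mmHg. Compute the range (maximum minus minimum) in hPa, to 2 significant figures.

station B: 29.603 inHg = 1002.47 hPa.
station C: 750.5 mmHg = 1000.58 hPa.
Spread: 1017.60 − 1000.58 = 17 hPa.

17 hPa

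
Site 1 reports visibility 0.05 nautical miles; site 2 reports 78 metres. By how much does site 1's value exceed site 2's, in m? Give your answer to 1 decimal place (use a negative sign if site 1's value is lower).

site 1: 0.05 nmi = 92.600 m.
Difference: 92.600 − 78.000 = 14.6 m.

14.6 m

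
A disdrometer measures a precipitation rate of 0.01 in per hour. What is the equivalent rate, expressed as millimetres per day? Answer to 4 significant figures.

0.01 in/hour × 25.4 mm/in × 24 hour/day = 6.096 mm/day.

6.096 mm/day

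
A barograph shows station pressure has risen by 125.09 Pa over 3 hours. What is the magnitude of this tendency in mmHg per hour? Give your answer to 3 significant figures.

0.313 mmHg per hour

125.09 Pa / 3 h × 0.00750062 mmHg/Pa = 0.313 mmHg/h.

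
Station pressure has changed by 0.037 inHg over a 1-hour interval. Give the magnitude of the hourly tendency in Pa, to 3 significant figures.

125 Pa per hour

0.037 inHg / 1 h × 3386.39 Pa/inHg = 125 Pa/h.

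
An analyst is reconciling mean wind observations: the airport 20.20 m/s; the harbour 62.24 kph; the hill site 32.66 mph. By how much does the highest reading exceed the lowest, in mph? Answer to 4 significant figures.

12.53 mph

the airport: 20.20 m/s = 45.1861 mph.
the harbour: 62.24 km/h = 38.6741 mph.
Spread: 45.1861 − 32.6600 = 12.53 mph.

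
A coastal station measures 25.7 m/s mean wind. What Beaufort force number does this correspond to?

25.7 m/s lies in the Beaufort 10 band (storm, 24.5–28.4 m/s).

Beaufort force 10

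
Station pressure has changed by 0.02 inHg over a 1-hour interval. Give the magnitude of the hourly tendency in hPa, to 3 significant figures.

0.677 hPa per hour

0.02 inHg / 1 h × 33.8639 hPa/inHg = 0.677 hPa/h.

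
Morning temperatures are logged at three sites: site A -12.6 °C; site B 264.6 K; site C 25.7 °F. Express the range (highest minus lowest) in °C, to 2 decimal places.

site B: 264.6 K = -8.550 °C.
site C: 25.7 °F = -3.500 °C.
Spread: (-3.500) − (-12.600) = 9.100 °C.

9.10 °C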